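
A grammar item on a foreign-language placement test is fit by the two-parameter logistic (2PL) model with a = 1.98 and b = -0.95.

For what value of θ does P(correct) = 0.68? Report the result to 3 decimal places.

P(θ) = 1 / (1 + exp(−a(θ − b)))
logit = ln(0.6800/0.3200) = 0.7538
θ = b + logit/(a) = -0.95 + 0.7538/1.9800 = -0.5693

-0.569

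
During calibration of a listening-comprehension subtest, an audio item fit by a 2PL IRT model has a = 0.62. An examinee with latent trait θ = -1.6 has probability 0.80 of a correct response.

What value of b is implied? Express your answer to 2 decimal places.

-3.84

P(θ) = 1 / (1 + exp(−a(θ − b)))
logit(0.80) = ln(0.80/0.20) = 1.3863
b = θ − logit/(a) = -1.6 − 1.3863/0.6200 = -3.8360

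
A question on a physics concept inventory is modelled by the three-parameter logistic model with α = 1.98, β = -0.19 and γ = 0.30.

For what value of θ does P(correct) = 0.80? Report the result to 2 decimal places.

0.27

P(θ) = γ + (1 − γ) · 1 / (1 + exp(−α(θ − β)))
Remove guessing floor: (0.80 − 0.30)/(1 − 0.30) = 0.7143
logit = ln(0.7143/0.2857) = 0.9163
θ = β + logit/(α) = -0.19 + 0.9163/1.9800 = 0.2728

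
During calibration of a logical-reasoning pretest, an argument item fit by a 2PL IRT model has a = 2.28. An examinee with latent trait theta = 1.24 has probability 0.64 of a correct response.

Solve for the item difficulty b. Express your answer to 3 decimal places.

0.988

P(theta) = 1 / (1 + exp(−a(theta − b)))
logit(0.64) = ln(0.64/0.36) = 0.5754
b = theta − logit/(a) = 1.24 − 0.5754/2.2800 = 0.9876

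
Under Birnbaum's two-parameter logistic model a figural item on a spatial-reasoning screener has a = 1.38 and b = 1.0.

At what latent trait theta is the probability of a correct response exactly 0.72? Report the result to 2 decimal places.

P(theta) = 1 / (1 + exp(−a(theta − b)))
logit = ln(0.7200/0.2800) = 0.9445
theta = b + logit/(a) = 1.0 + 0.9445/1.3800 = 1.6844

1.68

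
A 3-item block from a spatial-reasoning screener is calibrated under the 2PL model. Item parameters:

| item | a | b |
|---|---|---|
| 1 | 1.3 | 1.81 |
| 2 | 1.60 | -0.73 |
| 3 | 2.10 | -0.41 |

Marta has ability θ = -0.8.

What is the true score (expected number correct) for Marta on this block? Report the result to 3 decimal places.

0.811

P(θ) = 1 / (1 + exp(−a(θ − b)))
P_1 = 1/(1+e^{3.3930}) = 0.0325
P_2 = 1/(1+e^{0.1120}) = 0.4720
P_3 = 1/(1+e^{0.8190}) = 0.3060
E[score] = 0.0325 + 0.4720 + 0.3060 = 0.8105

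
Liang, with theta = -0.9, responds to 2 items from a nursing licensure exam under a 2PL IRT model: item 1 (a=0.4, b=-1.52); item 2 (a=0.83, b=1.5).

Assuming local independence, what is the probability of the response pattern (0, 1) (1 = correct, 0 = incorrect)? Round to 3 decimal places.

0.053

P(theta) = 1 / (1 + exp(−a(theta − b)))
P_1 = 1/(1+e^{-0.2480}) = 0.5617
P_2 = 1/(1+e^{1.9920}) = 0.1200
L = (1−P_1) × P_2 = 0.4383 × 0.1200 = 0.05262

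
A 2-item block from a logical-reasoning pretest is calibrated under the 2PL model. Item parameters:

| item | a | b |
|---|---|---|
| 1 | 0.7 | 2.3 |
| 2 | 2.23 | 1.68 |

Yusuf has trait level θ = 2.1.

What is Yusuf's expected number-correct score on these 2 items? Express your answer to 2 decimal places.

1.18

P(θ) = 1 / (1 + exp(−a(θ − b)))
P_1 = 1/(1+e^{0.1400}) = 0.4651
P_2 = 1/(1+e^{-0.9366}) = 0.7184
E[score] = 0.4651 + 0.7184 = 1.1835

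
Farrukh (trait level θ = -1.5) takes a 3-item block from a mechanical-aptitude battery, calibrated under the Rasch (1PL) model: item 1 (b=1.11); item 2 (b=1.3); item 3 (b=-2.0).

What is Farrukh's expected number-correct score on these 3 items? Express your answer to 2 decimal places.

P(θ) = 1 / (1 + exp(−(θ − b)))
P_1 = 1/(1+e^{2.6100}) = 0.0685
P_2 = 1/(1+e^{2.8000}) = 0.0573
P_3 = 1/(1+e^{-0.5000}) = 0.6225
E[score] = 0.0685 + 0.0573 + 0.6225 = 0.7483

0.75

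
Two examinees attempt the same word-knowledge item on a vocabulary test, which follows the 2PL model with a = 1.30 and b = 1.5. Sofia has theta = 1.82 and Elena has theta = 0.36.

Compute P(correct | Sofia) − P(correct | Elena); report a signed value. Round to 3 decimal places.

0.417

P(theta) = 1 / (1 + exp(−a(theta − b)))
P(Sofia) = 0.6025  [exponent 0.4160]
P(Elena) = 0.1851  [exponent -1.4820]
Difference = 0.6025 − 0.1851 = 0.4174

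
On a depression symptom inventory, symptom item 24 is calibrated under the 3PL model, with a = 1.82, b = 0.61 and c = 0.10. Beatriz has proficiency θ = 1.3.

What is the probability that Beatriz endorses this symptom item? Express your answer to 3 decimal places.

P(θ) = c + (1 − c) · 1 / (1 + exp(−a(θ − b)))
Exponent: 1.82 × (1.3 − 0.61) = 1.2558
1/(1 + e^{-1.2558}) = 0.7783
P = 0.10 + 0.90 × 0.7783 = 0.8005

0.800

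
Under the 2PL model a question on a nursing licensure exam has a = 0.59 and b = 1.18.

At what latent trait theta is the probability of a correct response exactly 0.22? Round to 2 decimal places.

P(theta) = 1 / (1 + exp(−a(theta − b)))
logit = ln(0.2200/0.7800) = -1.2657
theta = b + logit/(a) = 1.18 + (-1.2657)/0.5900 = -0.9652

-0.97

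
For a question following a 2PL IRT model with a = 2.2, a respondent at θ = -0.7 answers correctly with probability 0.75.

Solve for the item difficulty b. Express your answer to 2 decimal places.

P(θ) = 1 / (1 + exp(−a(θ − b)))
logit(0.75) = ln(0.75/0.25) = 1.0986
b = θ − logit/(a) = -0.7 − 1.0986/2.2000 = -1.1994

-1.20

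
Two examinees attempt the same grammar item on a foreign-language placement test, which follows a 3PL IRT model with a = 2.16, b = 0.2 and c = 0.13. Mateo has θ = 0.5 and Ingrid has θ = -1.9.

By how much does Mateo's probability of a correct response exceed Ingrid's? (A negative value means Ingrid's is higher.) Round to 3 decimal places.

P(θ) = c + (1 − c) · 1 / (1 + exp(−a(θ − b)))
P(Mateo) = 0.7012  [exponent 0.6480]
P(Ingrid) = 0.1392  [exponent -4.5360]
Difference = 0.7012 − 0.1392 = 0.5620

0.562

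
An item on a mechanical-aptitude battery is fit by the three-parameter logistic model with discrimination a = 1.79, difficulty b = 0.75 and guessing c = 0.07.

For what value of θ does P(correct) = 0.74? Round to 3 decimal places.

P(θ) = c + (1 − c) · 1 / (1 + exp(−a(θ − b)))
Remove guessing floor: (0.74 − 0.07)/(1 − 0.07) = 0.7204
logit = ln(0.7204/0.2796) = 0.9466
θ = b + logit/(a) = 0.75 + 0.9466/1.7900 = 1.2788

1.279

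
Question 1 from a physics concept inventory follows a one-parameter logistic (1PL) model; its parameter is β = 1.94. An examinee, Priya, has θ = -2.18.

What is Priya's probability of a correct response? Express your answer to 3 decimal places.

P(θ) = 1 / (1 + exp(−(θ − β)))
Exponent: (-2.18 − 1.94) = -4.1200
1/(1 + e^{4.1200}) = 0.0160
P = 0.0160

0.016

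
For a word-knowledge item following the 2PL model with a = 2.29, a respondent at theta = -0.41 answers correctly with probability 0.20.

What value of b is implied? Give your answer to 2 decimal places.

P(theta) = 1 / (1 + exp(−a(theta − b)))
logit(0.20) = ln(0.20/0.80) = -1.3863
b = theta − logit/(a) = -0.41 − (-1.3863)/2.2900 = 0.1954

0.20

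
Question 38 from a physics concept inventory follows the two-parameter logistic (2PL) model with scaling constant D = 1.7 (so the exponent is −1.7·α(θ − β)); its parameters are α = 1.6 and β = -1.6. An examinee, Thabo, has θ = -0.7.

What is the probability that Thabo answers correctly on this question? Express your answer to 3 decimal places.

0.920

P(θ) = 1 / (1 + exp(−D·α(θ − β)))
Exponent: 1.7 × 1.6 × (-0.7 − (-1.6)) = 2.4480
1/(1 + e^{-2.4480}) = 0.9204
P = 0.9204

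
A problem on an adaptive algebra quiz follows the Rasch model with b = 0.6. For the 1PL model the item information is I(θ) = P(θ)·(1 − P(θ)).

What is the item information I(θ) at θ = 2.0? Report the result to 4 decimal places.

0.1587

P = 1/(1+e^{-1.4000}) = 0.8022
P(1−P) = 0.8022 × 0.1978 = 0.1587
I = P(1−P) = 0.15868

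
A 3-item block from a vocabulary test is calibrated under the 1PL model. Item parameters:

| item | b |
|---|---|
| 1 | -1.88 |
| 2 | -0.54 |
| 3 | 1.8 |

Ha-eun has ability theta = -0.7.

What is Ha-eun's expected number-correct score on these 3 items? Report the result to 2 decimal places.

1.30

P(theta) = 1 / (1 + exp(−(theta − b)))
P_1 = 1/(1+e^{-1.1800}) = 0.7649
P_2 = 1/(1+e^{0.1600}) = 0.4601
P_3 = 1/(1+e^{2.5000}) = 0.0759
E[score] = 0.7649 + 0.4601 + 0.0759 = 1.3009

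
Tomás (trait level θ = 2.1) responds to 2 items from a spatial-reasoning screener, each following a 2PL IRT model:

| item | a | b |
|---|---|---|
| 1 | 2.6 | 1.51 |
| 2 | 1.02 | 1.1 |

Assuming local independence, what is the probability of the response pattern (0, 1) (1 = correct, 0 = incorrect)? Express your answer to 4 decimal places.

0.1304

P(θ) = 1 / (1 + exp(−a(θ − b)))
P_1 = 1/(1+e^{-1.5340}) = 0.8226
P_2 = 1/(1+e^{-1.0200}) = 0.7350
L = (1−P_1) × P_2 = 0.1774 × 0.7350 = 0.13039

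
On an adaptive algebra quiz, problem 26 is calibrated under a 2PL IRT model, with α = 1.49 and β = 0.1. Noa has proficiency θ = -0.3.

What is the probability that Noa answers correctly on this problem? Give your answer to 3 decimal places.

0.355

P(θ) = 1 / (1 + exp(−α(θ − β)))
Exponent: 1.49 × (-0.3 − 0.1) = -0.5960
1/(1 + e^{0.5960}) = 0.3553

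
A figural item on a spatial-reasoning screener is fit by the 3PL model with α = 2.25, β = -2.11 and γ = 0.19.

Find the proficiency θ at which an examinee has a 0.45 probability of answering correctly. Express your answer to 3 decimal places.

P(θ) = γ + (1 − γ) · 1 / (1 + exp(−α(θ − β)))
Remove guessing floor: (0.45 − 0.19)/(1 − 0.19) = 0.3210
logit = ln(0.3210/0.6790) = -0.7492
θ = β + logit/(α) = -2.11 + (-0.7492)/2.2500 = -2.4430

-2.443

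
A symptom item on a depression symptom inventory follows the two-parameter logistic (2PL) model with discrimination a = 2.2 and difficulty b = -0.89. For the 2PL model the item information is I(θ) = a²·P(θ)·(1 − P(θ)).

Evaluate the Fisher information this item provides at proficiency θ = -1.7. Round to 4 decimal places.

0.5968

P = 1/(1+e^{1.7820}) = 0.1441
P(1−P) = 0.1441 × 0.8559 = 0.1233
I = a² × P(1−P) = 2.2² × 0.1233 = 0.59679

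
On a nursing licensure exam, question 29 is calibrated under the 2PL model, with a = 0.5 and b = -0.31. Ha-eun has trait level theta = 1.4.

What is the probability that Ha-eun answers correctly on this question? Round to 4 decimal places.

0.7016

P(theta) = 1 / (1 + exp(−a(theta − b)))
Exponent: 0.5 × (1.4 − (-0.31)) = 0.8550
1/(1 + e^{-0.8550}) = 0.7016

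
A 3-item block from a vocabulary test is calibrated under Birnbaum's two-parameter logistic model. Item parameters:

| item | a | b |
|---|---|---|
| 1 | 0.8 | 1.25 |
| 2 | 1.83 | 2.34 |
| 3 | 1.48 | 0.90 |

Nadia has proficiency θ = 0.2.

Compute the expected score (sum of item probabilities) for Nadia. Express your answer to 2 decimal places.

P(θ) = 1 / (1 + exp(−a(θ − b)))
P_1 = 1/(1+e^{0.8400}) = 0.3015
P_2 = 1/(1+e^{3.9162}) = 0.0195
P_3 = 1/(1+e^{1.0360}) = 0.2619
E[score] = 0.3015 + 0.0195 + 0.2619 = 0.5830

0.58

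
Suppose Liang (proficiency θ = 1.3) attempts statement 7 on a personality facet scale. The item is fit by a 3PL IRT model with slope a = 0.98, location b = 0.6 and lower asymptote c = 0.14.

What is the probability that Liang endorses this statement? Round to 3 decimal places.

P(θ) = c + (1 − c) · 1 / (1 + exp(−a(θ − b)))
Exponent: 0.98 × (1.3 − 0.6) = 0.6860
1/(1 + e^{-0.6860}) = 0.6651
P = 0.14 + 0.86 × 0.6651 = 0.7120

0.712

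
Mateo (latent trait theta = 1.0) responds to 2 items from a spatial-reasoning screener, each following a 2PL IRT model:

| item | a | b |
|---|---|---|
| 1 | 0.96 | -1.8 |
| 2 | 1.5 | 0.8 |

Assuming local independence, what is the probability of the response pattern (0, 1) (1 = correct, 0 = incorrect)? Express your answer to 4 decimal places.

P(theta) = 1 / (1 + exp(−a(theta − b)))
P_1 = 1/(1+e^{-2.6880}) = 0.9363
P_2 = 1/(1+e^{-0.3000}) = 0.5744
L = (1−P_1) × P_2 = 0.0637 × 0.5744 = 0.03658

0.0366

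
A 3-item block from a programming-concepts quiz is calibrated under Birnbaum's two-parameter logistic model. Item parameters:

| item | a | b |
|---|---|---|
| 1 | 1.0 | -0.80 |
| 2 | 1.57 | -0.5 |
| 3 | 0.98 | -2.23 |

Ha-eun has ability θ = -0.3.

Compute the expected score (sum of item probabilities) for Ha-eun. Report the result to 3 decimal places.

P(θ) = 1 / (1 + exp(−a(θ − b)))
P_1 = 1/(1+e^{-0.5000}) = 0.6225
P_2 = 1/(1+e^{-0.3140}) = 0.5779
P_3 = 1/(1+e^{-1.8914}) = 0.8689
E[score] = 0.6225 + 0.5779 + 0.8689 = 2.0692

2.069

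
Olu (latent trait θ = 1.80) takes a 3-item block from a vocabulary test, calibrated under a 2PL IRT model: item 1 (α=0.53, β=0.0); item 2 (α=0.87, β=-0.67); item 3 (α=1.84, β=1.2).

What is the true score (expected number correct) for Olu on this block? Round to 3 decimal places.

2.368

P(θ) = 1 / (1 + exp(−α(θ − β)))
P_1 = 1/(1+e^{-0.9540}) = 0.7219
P_2 = 1/(1+e^{-2.1489}) = 0.8956
P_3 = 1/(1+e^{-1.1040}) = 0.7510
E[score] = 0.7219 + 0.8956 + 0.7510 = 2.3685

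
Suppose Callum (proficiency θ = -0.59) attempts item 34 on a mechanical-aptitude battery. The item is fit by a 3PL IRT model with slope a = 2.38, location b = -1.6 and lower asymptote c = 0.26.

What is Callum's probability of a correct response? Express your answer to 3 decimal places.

P(θ) = c + (1 − c) · 1 / (1 + exp(−a(θ − b)))
Exponent: 2.38 × (-0.59 − (-1.6)) = 2.4038
1/(1 + e^{-2.4038}) = 0.9171
P = 0.26 + 0.74 × 0.9171 = 0.9387

0.939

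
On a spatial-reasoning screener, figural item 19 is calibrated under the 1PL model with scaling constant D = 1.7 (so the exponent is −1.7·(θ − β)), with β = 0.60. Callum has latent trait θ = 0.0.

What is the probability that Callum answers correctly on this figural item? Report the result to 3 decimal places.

P(θ) = 1 / (1 + exp(−D·(θ − β)))
Exponent: 1.7 × (0.0 − 0.60) = -1.0200
1/(1 + e^{1.0200}) = 0.2650
P = 0.2650

0.265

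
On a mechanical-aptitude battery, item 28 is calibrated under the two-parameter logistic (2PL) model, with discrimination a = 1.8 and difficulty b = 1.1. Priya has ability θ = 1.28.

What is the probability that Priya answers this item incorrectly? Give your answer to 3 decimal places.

P(θ) = 1 / (1 + exp(−a(θ − b)))
Exponent: 1.8 × (1.28 − 1.1) = 0.3240
1/(1 + e^{-0.3240}) = 0.5803
P(incorrect) = 1 − 0.5803 = 0.4197

0.420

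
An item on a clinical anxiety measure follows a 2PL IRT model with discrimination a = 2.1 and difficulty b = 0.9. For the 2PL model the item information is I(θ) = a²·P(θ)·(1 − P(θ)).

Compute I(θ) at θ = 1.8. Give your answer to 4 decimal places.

0.5028

P = 1/(1+e^{-1.8900}) = 0.8688
P(1−P) = 0.8688 × 0.1312 = 0.1140
I = a² × P(1−P) = 2.1² × 0.1140 = 0.50283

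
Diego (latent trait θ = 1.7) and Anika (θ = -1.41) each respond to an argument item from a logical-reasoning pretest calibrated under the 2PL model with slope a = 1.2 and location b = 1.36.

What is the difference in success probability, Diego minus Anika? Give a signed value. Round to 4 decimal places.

0.5659

P(θ) = 1 / (1 + exp(−a(θ − b)))
P(Diego) = 0.6006  [exponent 0.4080]
P(Anika) = 0.0348  [exponent -3.3240]
Difference = 0.6006 − 0.0348 = 0.5659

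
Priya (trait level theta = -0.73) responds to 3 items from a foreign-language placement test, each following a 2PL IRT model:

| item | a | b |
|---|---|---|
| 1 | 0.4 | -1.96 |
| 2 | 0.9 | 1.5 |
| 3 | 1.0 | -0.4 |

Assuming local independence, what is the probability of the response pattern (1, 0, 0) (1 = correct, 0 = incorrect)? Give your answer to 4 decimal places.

0.3183

P(theta) = 1 / (1 + exp(−a(theta − b)))
P_1 = 1/(1+e^{-0.4920}) = 0.6206
P_2 = 1/(1+e^{2.0070}) = 0.1185
P_3 = 1/(1+e^{0.3300}) = 0.4182
L = P_1 × (1−P_2) × (1−P_3) = 0.6206 × 0.8815 × 0.5818 = 0.31826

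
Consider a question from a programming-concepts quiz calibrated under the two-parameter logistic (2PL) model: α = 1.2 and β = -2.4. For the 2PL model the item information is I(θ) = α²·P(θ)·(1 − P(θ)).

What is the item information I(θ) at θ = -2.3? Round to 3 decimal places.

0.359

P = 1/(1+e^{-0.1200}) = 0.5300
P(1−P) = 0.5300 × 0.4700 = 0.2491
I = α² × P(1−P) = 1.2² × 0.2491 = 0.35871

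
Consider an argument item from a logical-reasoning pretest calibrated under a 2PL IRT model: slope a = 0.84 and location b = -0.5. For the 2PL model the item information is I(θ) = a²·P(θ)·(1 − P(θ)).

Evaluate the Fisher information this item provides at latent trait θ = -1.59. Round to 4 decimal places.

0.1440

P = 1/(1+e^{0.9156}) = 0.2859
P(1−P) = 0.2859 × 0.7141 = 0.2041
I = a² × P(1−P) = 0.84² × 0.2041 = 0.14404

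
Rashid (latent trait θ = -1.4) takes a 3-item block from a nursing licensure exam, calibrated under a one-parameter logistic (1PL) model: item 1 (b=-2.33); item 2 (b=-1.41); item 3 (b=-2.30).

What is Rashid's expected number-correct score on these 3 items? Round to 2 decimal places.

P(θ) = 1 / (1 + exp(−(θ − b)))
P_1 = 1/(1+e^{-0.9300}) = 0.7171
P_2 = 1/(1+e^{-0.0100}) = 0.5025
P_3 = 1/(1+e^{-0.9000}) = 0.7109
E[score] = 0.7171 + 0.5025 + 0.7109 = 1.9305

1.93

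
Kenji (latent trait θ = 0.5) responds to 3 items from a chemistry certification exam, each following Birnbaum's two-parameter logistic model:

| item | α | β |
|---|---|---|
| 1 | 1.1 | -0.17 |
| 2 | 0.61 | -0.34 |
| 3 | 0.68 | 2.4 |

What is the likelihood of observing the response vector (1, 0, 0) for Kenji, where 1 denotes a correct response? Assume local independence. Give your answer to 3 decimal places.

0.199

P(θ) = 1 / (1 + exp(−α(θ − β)))
P_1 = 1/(1+e^{-0.7370}) = 0.6763
P_2 = 1/(1+e^{-0.5124}) = 0.6254
P_3 = 1/(1+e^{1.2920}) = 0.2155
L = P_1 × (1−P_2) × (1−P_3) = 0.6763 × 0.3746 × 0.7845 = 0.19877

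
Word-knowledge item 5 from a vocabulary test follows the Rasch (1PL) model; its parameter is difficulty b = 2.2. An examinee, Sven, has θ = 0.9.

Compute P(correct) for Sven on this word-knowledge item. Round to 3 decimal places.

0.214

P(θ) = 1 / (1 + exp(−(θ − b)))
Exponent: (0.9 − 2.2) = -1.3000
1/(1 + e^{1.3000}) = 0.2142
P = 0.2142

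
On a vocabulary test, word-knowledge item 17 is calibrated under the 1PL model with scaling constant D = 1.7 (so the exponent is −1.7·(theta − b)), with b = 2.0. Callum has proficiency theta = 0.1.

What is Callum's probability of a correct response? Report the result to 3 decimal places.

P(theta) = 1 / (1 + exp(−D·(theta − b)))
Exponent: 1.7 × (0.1 − 2.0) = -3.2300
1/(1 + e^{3.2300}) = 0.0381
P = 0.0381

0.038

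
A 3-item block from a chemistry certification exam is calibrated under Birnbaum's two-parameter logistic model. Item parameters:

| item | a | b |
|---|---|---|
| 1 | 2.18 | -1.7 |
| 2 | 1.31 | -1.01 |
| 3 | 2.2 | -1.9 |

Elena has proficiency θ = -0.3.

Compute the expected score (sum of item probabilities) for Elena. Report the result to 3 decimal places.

P(θ) = 1 / (1 + exp(−a(θ − b)))
P_1 = 1/(1+e^{-3.0520}) = 0.9549
P_2 = 1/(1+e^{-0.9301}) = 0.7171
P_3 = 1/(1+e^{-3.5200}) = 0.9713
E[score] = 0.9549 + 0.7171 + 0.9713 = 2.6432

2.643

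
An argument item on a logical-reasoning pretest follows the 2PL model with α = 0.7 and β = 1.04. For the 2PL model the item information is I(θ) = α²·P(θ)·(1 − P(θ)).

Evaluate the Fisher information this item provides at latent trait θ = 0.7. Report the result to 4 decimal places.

P = 1/(1+e^{0.2380}) = 0.4408
P(1−P) = 0.4408 × 0.5592 = 0.2465
I = α² × P(1−P) = 0.7² × 0.2465 = 0.12078

0.1208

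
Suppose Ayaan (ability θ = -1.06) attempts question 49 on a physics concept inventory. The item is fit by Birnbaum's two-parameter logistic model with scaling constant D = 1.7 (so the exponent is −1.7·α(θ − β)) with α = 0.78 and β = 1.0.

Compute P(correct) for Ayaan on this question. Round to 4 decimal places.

P(θ) = 1 / (1 + exp(−D·α(θ − β)))
Exponent: 1.7 × 0.78 × (-1.06 − 1.0) = -2.7316
1/(1 + e^{2.7316}) = 0.0611
P = 0.0611

0.0611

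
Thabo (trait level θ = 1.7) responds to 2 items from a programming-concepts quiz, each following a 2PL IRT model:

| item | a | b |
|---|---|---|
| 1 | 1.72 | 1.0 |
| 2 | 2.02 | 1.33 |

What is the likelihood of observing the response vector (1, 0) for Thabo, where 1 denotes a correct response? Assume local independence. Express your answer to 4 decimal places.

P(θ) = 1 / (1 + exp(−a(θ − b)))
P_1 = 1/(1+e^{-1.2040}) = 0.7692
P_2 = 1/(1+e^{-0.7474}) = 0.6786
L = P_1 × (1−P_2) = 0.7692 × 0.3214 = 0.24722

0.2472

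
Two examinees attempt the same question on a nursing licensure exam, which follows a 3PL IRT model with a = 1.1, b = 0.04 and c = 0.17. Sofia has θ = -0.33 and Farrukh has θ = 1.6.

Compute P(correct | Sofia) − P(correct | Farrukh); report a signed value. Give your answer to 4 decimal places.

P(θ) = c + (1 − c) · 1 / (1 + exp(−a(θ − b)))
P(Sofia) = 0.5017  [exponent -0.4070]
P(Farrukh) = 0.8735  [exponent 1.7160]
Difference = 0.5017 − 0.8735 = -0.3718

-0.3718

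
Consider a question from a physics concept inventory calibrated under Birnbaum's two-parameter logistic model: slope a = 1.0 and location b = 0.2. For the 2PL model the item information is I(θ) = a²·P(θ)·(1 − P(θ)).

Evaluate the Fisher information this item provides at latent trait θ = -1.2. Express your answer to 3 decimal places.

P = 1/(1+e^{1.4000}) = 0.1978
P(1−P) = 0.1978 × 0.8022 = 0.1587
I = a² × P(1−P) = 1.0² × 0.1587 = 0.15868

0.159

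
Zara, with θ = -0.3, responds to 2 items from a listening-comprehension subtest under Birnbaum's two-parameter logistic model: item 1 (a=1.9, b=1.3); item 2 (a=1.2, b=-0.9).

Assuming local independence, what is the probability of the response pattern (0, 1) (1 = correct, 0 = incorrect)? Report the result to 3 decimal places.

P(θ) = 1 / (1 + exp(−a(θ − b)))
P_1 = 1/(1+e^{3.0400}) = 0.0457
P_2 = 1/(1+e^{-0.7200}) = 0.6726
L = (1−P_1) × P_2 = 0.9543 × 0.6726 = 0.64190

0.642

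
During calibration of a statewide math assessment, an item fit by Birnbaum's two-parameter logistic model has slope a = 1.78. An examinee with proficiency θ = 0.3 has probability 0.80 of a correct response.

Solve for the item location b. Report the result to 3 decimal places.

-0.479

P(θ) = 1 / (1 + exp(−a(θ − b)))
logit(0.80) = ln(0.80/0.20) = 1.3863
b = θ − logit/(a) = 0.3 − 1.3863/1.7800 = -0.4788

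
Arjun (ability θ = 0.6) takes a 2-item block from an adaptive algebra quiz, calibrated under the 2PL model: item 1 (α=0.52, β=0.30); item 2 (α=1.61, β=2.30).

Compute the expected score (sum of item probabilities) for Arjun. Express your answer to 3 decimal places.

0.600

P(θ) = 1 / (1 + exp(−α(θ − β)))
P_1 = 1/(1+e^{-0.1560}) = 0.5389
P_2 = 1/(1+e^{2.7370}) = 0.0608
E[score] = 0.5389 + 0.0608 = 0.5997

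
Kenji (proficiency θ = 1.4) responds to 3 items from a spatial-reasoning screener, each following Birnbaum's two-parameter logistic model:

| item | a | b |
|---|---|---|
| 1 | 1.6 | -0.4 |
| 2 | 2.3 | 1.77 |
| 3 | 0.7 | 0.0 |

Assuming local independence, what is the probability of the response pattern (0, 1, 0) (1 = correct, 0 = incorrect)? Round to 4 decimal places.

P(θ) = 1 / (1 + exp(−a(θ − b)))
P_1 = 1/(1+e^{-2.8800}) = 0.9468
P_2 = 1/(1+e^{0.8510}) = 0.2992
P_3 = 1/(1+e^{-0.9800}) = 0.7271
L = (1−P_1) × P_2 × (1−P_3) = 0.0532 × 0.2992 × 0.2729 = 0.00434

0.0043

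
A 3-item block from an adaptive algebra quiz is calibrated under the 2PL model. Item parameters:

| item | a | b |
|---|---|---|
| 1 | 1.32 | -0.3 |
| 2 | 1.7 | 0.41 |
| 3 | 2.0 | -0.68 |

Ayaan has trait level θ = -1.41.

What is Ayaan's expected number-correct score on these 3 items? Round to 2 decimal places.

0.42

P(θ) = 1 / (1 + exp(−a(θ − b)))
P_1 = 1/(1+e^{1.4652}) = 0.1877
P_2 = 1/(1+e^{3.0940}) = 0.0434
P_3 = 1/(1+e^{1.4600}) = 0.1885
E[score] = 0.1877 + 0.0434 + 0.1885 = 0.4195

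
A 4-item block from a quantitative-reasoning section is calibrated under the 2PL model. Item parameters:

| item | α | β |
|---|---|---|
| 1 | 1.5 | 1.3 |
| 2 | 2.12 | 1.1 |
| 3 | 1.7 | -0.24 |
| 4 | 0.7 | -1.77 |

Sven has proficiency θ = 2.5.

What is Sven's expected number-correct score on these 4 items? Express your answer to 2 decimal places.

3.75

P(θ) = 1 / (1 + exp(−α(θ − β)))
P_1 = 1/(1+e^{-1.8000}) = 0.8581
P_2 = 1/(1+e^{-2.9680}) = 0.9511
P_3 = 1/(1+e^{-4.6580}) = 0.9906
P_4 = 1/(1+e^{-2.9890}) = 0.9521
E[score] = 0.8581 + 0.9511 + 0.9906 + 0.9521 = 3.7519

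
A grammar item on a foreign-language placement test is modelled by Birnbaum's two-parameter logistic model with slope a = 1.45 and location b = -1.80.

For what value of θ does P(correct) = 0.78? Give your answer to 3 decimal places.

-0.927

P(θ) = 1 / (1 + exp(−a(θ − b)))
logit = ln(0.7800/0.2200) = 1.2657
θ = b + logit/(a) = -1.80 + 1.2657/1.4500 = -0.9271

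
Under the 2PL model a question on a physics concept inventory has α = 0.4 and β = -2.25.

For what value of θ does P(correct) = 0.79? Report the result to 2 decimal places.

P(θ) = 1 / (1 + exp(−α(θ − β)))
logit = ln(0.7900/0.2100) = 1.3249
θ = β + logit/(α) = -2.25 + 1.3249/0.4000 = 1.0623

1.06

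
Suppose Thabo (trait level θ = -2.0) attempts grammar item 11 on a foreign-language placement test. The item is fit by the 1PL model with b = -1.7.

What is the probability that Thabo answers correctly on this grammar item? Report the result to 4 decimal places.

P(θ) = 1 / (1 + exp(−(θ − b)))
Exponent: (-2.0 − (-1.7)) = -0.3000
1/(1 + e^{0.3000}) = 0.4256
P = 0.4256

0.4256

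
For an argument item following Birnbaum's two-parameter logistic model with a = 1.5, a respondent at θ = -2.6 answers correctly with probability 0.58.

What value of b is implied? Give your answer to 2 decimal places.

-2.82

P(θ) = 1 / (1 + exp(−a(θ − b)))
logit(0.58) = ln(0.58/0.42) = 0.3228
b = θ − logit/(a) = -2.6 − 0.3228/1.5000 = -2.8152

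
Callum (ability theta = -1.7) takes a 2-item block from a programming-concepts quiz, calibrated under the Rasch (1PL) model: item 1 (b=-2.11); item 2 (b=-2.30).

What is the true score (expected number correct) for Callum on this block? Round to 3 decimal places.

1.247

P(theta) = 1 / (1 + exp(−(theta − b)))
P_1 = 1/(1+e^{-0.4100}) = 0.6011
P_2 = 1/(1+e^{-0.6000}) = 0.6457
E[score] = 0.6011 + 0.6457 = 1.2467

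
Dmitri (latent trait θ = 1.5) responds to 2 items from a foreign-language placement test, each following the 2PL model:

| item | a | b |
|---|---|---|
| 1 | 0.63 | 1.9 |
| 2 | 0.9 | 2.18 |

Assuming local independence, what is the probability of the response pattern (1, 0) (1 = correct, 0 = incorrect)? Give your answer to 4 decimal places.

P(θ) = 1 / (1 + exp(−a(θ − b)))
P_1 = 1/(1+e^{0.2520}) = 0.4373
P_2 = 1/(1+e^{0.6120}) = 0.3516
L = P_1 × (1−P_2) = 0.4373 × 0.6484 = 0.28356

0.2836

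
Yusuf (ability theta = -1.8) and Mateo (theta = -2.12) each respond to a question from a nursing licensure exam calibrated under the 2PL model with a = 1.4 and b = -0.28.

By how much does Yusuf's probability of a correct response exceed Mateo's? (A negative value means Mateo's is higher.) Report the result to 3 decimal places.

0.036

P(theta) = 1 / (1 + exp(−a(theta − b)))
P(Yusuf) = 0.1064  [exponent -2.1280]
P(Mateo) = 0.0707  [exponent -2.5760]
Difference = 0.1064 − 0.0707 = 0.0357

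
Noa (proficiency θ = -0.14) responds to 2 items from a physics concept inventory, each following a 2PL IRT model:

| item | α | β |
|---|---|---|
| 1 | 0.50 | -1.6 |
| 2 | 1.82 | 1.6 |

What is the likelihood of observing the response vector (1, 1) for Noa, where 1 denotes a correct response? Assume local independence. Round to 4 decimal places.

P(θ) = 1 / (1 + exp(−α(θ − β)))
P_1 = 1/(1+e^{-0.7300}) = 0.6748
P_2 = 1/(1+e^{3.1668}) = 0.0404
L = P_1 × P_2 = 0.6748 × 0.0404 = 0.02729

0.0273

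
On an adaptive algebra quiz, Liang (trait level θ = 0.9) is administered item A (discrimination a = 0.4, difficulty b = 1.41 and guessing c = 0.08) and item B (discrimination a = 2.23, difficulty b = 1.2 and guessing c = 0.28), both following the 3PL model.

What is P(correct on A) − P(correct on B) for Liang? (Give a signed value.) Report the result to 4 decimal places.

P(θ) = c + (1 − c) · 1 / (1 + exp(−a(θ − b)))
P_A = 0.4932
P_B = 0.5239
P_A − P_B = -0.0306

-0.0306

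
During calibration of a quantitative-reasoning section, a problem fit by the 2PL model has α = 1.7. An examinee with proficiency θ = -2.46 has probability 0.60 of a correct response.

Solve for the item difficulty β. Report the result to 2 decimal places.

P(θ) = 1 / (1 + exp(−α(θ − β)))
logit(0.60) = ln(0.60/0.40) = 0.4055
β = θ − logit/(α) = -2.46 − 0.4055/1.7000 = -2.6985

-2.70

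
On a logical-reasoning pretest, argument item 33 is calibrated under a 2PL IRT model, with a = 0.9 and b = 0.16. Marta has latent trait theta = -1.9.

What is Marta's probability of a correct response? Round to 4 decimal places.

P(theta) = 1 / (1 + exp(−a(theta − b)))
Exponent: 0.9 × (-1.9 − 0.16) = -1.8540
1/(1 + e^{1.8540}) = 0.1354

0.1354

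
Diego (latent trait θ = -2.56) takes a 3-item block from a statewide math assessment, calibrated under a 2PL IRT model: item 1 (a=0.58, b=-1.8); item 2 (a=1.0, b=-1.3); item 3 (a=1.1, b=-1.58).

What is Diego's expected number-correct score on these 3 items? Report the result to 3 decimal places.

0.866

P(θ) = 1 / (1 + exp(−a(θ − b)))
P_1 = 1/(1+e^{0.4408}) = 0.3916
P_2 = 1/(1+e^{1.2600}) = 0.2210
P_3 = 1/(1+e^{1.0780}) = 0.2539
E[score] = 0.3916 + 0.2210 + 0.2539 = 0.8664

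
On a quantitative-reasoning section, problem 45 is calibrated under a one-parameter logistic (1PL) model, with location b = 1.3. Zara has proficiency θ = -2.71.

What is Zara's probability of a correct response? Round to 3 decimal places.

P(θ) = 1 / (1 + exp(−(θ − b)))
Exponent: (-2.71 − 1.3) = -4.0100
1/(1 + e^{4.0100}) = 0.0178
P = 0.0178

0.018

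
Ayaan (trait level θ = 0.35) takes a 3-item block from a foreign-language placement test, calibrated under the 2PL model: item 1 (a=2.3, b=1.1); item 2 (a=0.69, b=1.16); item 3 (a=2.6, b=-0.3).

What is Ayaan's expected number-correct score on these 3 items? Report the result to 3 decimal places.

P(θ) = 1 / (1 + exp(−a(θ − b)))
P_1 = 1/(1+e^{1.7250}) = 0.1512
P_2 = 1/(1+e^{0.5589}) = 0.3638
P_3 = 1/(1+e^{-1.6900}) = 0.8442
E[score] = 0.1512 + 0.3638 + 0.8442 = 1.3593

1.359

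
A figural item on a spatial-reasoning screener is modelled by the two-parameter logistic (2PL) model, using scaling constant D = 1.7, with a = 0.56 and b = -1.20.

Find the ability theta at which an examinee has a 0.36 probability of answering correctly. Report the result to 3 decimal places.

-1.804

P(theta) = 1 / (1 + exp(−D·a(theta − b)))
logit = ln(0.3600/0.6400) = -0.5754
theta = b + logit/(1.7·a) = -1.20 + (-0.5754)/0.9520 = -1.8044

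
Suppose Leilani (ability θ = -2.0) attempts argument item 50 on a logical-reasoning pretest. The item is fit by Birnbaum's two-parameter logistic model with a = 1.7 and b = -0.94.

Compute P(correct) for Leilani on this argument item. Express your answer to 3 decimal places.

0.142

P(θ) = 1 / (1 + exp(−a(θ − b)))
Exponent: 1.7 × (-2.0 − (-0.94)) = -1.8020
1/(1 + e^{1.8020}) = 0.1416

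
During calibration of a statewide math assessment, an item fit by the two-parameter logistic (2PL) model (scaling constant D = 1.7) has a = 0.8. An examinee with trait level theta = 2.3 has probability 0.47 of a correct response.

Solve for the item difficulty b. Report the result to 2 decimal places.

2.39

P(theta) = 1 / (1 + exp(−D·a(theta − b)))
logit(0.47) = ln(0.47/0.53) = -0.1201
b = theta − logit/(1.7·a) = 2.3 − (-0.1201)/1.3600 = 2.3883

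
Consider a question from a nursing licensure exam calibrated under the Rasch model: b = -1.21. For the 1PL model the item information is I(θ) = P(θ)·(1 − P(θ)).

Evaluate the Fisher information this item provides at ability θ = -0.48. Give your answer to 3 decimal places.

P = 1/(1+e^{-0.7300}) = 0.6748
P(1−P) = 0.6748 × 0.3252 = 0.2194
I = P(1−P) = 0.21944

0.219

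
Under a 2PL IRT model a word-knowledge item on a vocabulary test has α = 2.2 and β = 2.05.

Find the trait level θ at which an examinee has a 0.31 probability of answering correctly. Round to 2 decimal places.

1.69

P(θ) = 1 / (1 + exp(−α(θ − β)))
logit = ln(0.3100/0.6900) = -0.8001
θ = β + logit/(α) = 2.05 + (-0.8001)/2.2000 = 1.6863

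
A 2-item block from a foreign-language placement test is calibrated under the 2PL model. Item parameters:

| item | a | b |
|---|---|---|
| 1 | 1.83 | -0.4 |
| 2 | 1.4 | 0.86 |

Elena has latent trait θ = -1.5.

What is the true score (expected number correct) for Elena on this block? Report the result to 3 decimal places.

P(θ) = 1 / (1 + exp(−a(θ − b)))
P_1 = 1/(1+e^{2.0130}) = 0.1178
P_2 = 1/(1+e^{3.3040}) = 0.0354
E[score] = 0.1178 + 0.0354 = 0.1533

0.153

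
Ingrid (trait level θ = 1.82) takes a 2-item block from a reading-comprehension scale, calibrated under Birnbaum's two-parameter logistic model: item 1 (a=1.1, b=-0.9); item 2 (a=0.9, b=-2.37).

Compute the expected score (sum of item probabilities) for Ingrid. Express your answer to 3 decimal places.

P(θ) = 1 / (1 + exp(−a(θ − b)))
P_1 = 1/(1+e^{-2.9920}) = 0.9522
P_2 = 1/(1+e^{-3.7710}) = 0.9775
E[score] = 0.9522 + 0.9775 = 1.9297

1.930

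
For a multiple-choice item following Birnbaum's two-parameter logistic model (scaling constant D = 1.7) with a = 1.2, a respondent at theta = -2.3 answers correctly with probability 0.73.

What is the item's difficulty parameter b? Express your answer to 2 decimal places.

-2.79

P(theta) = 1 / (1 + exp(−D·a(theta − b)))
logit(0.73) = ln(0.73/0.27) = 0.9946
b = theta − logit/(1.7·a) = -2.3 − 0.9946/2.0400 = -2.7876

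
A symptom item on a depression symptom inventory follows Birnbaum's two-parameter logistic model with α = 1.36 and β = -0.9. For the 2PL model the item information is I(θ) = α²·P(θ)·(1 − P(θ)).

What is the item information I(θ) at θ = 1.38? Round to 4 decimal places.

P = 1/(1+e^{-3.1008}) = 0.9569
P(1−P) = 0.9569 × 0.0431 = 0.0412
I = α² × P(1−P) = 1.36² × 0.0412 = 0.07624

0.0762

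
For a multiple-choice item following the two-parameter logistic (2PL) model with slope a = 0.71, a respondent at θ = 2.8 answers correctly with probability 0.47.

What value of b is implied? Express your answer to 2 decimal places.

2.97

P(θ) = 1 / (1 + exp(−a(θ − b)))
logit(0.47) = ln(0.47/0.53) = -0.1201
b = θ − logit/(a) = 2.8 − (-0.1201)/0.7100 = 2.9692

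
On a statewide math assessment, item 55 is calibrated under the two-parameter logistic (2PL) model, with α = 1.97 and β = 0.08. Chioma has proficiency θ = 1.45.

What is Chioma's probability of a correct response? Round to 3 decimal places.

0.937

P(θ) = 1 / (1 + exp(−α(θ − β)))
Exponent: 1.97 × (1.45 − 0.08) = 2.6989
1/(1 + e^{-2.6989}) = 0.9370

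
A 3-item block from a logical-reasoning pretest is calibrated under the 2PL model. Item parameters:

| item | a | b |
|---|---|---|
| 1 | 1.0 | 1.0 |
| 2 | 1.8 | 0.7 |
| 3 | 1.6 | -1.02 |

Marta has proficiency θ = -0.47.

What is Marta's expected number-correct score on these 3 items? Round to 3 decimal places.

P(θ) = 1 / (1 + exp(−a(θ − b)))
P_1 = 1/(1+e^{1.4700}) = 0.1869
P_2 = 1/(1+e^{2.1060}) = 0.1085
P_3 = 1/(1+e^{-0.8800}) = 0.7068
E[score] = 0.1869 + 0.1085 + 0.7068 = 1.0023

1.002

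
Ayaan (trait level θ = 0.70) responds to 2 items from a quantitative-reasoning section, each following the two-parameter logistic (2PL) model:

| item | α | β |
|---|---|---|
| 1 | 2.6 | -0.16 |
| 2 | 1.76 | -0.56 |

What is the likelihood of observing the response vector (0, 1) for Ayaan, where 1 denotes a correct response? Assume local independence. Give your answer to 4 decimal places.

P(θ) = 1 / (1 + exp(−α(θ − β)))
P_1 = 1/(1+e^{-2.2360}) = 0.9034
P_2 = 1/(1+e^{-2.2176}) = 0.9018
L = (1−P_1) × P_2 = 0.0966 × 0.9018 = 0.08708

0.0871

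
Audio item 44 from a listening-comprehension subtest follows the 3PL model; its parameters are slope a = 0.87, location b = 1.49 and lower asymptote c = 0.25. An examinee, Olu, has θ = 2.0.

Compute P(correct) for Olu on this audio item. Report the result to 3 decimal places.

0.707

P(θ) = c + (1 − c) · 1 / (1 + exp(−a(θ − b)))
Exponent: 0.87 × (2.0 − 1.49) = 0.4437
1/(1 + e^{-0.4437}) = 0.6091
P = 0.25 + 0.75 × 0.6091 = 0.7069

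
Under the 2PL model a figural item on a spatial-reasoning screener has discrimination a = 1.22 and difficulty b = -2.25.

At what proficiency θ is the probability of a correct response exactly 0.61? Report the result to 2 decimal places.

P(θ) = 1 / (1 + exp(−a(θ − b)))
logit = ln(0.6100/0.3900) = 0.4473
θ = b + logit/(a) = -2.25 + 0.4473/1.2200 = -1.8834

-1.88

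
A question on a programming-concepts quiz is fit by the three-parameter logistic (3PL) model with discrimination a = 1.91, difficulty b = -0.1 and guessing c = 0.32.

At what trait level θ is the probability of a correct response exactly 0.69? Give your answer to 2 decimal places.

P(θ) = c + (1 − c) · 1 / (1 + exp(−a(θ − b)))
Remove guessing floor: (0.69 − 0.32)/(1 − 0.32) = 0.5441
logit = ln(0.5441/0.4559) = 0.1769
θ = b + logit/(a) = -0.1 + 0.1769/1.9100 = -0.0074

-0.01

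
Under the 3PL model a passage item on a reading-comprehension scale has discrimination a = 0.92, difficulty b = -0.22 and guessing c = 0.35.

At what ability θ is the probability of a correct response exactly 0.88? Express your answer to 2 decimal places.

P(θ) = c + (1 − c) · 1 / (1 + exp(−a(θ − b)))
Remove guessing floor: (0.88 − 0.35)/(1 − 0.35) = 0.8154
logit = ln(0.8154/0.1846) = 1.4854
θ = b + logit/(a) = -0.22 + 1.4854/0.9200 = 1.3945

1.39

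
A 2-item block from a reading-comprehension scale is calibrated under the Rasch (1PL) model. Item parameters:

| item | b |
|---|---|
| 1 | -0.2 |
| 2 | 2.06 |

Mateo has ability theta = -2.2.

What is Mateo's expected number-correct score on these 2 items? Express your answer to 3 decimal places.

P(theta) = 1 / (1 + exp(−(theta − b)))
P_1 = 1/(1+e^{2.0000}) = 0.1192
P_2 = 1/(1+e^{4.2600}) = 0.0139
E[score] = 0.1192 + 0.0139 = 0.1331

0.133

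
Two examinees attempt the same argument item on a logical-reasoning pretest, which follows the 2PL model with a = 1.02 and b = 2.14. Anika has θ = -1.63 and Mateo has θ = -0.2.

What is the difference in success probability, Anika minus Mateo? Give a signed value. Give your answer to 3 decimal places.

P(θ) = 1 / (1 + exp(−a(θ − b)))
P(Anika) = 0.0209  [exponent -3.8454]
P(Mateo) = 0.0842  [exponent -2.3868]
Difference = 0.0209 − 0.0842 = -0.0633

-0.063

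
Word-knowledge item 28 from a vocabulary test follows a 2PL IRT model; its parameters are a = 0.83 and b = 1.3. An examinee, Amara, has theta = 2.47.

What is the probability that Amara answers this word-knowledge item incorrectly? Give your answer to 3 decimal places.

0.275

P(theta) = 1 / (1 + exp(−a(theta − b)))
Exponent: 0.83 × (2.47 − 1.3) = 0.9711
1/(1 + e^{-0.9711}) = 0.7253
P(incorrect) = 1 − 0.7253 = 0.2747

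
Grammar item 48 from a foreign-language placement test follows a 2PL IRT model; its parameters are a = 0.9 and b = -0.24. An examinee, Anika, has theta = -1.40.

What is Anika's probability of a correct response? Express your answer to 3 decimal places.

0.260

P(theta) = 1 / (1 + exp(−a(theta − b)))
Exponent: 0.9 × (-1.40 − (-0.24)) = -1.0440
1/(1 + e^{1.0440}) = 0.2604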